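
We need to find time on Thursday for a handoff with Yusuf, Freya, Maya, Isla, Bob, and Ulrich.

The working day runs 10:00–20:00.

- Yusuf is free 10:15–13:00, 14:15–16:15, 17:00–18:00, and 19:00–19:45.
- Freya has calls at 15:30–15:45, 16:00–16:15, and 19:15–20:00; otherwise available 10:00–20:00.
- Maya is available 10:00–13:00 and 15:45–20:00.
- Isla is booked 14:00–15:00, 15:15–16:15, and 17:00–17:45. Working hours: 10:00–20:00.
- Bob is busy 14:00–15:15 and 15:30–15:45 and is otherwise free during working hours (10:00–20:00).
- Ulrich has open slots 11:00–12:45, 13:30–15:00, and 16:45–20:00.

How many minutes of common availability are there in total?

135 minutes

Freya free within 10:00–20:00: 10:00–15:30, 15:45–16:00, 16:15–19:15.
Isla free within 10:00–20:00: 10:00–14:00, 15:00–15:15, 16:15–17:00, 17:45–20:00.
Bob free within 10:00–20:00: 10:00–14:00, 15:15–15:30, 15:45–20:00.
Yusuf ∩ Freya: 10:15–13:00, 14:15–15:30, 15:45–16:00, 17:00–18:00, 19:00–19:15.
Yusuf ∩ Freya ∩ Maya: 10:15–13:00, 15:45–16:00, 17:00–18:00, 19:00–19:15.
Yusuf ∩ Freya ∩ Maya ∩ Isla: 10:15–13:00, 17:45–18:00, 19:00–19:15.
Yusuf ∩ Freya ∩ Maya ∩ Isla ∩ Bob: 10:15–13:00, 17:45–18:00, 19:00–19:15.
Yusuf ∩ Freya ∩ Maya ∩ Isla ∩ Bob ∩ Ulrich: 11:00–12:45, 17:45–18:00, 19:00–19:15.
Total common minutes: 105 + 15 + 15 = 135.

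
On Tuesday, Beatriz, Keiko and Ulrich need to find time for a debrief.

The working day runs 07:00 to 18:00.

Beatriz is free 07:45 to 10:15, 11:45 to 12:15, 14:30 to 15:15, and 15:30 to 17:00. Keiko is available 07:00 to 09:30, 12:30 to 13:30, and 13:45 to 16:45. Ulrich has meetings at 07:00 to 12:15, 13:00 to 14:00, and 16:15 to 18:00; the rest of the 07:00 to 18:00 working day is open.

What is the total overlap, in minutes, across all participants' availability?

Ulrich free within 07:00–18:00: 12:15–13:00, 14:00–16:15.
Beatriz ∩ Keiko: 07:45–09:30, 14:30–15:15, 15:30–16:45.
Beatriz ∩ Keiko ∩ Ulrich: 14:30–15:15, 15:30–16:15.
Total common minutes: 45 + 45 = 90.

90 minutes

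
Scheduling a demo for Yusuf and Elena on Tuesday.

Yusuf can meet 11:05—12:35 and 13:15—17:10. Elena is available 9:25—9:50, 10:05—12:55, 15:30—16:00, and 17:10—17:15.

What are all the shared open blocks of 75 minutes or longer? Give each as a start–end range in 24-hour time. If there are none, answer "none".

11:05–12:35

Yusuf ∩ Elena: 11:05–12:35, 15:30–16:00.
Windows ≥ 75 min: 11:05–12:35.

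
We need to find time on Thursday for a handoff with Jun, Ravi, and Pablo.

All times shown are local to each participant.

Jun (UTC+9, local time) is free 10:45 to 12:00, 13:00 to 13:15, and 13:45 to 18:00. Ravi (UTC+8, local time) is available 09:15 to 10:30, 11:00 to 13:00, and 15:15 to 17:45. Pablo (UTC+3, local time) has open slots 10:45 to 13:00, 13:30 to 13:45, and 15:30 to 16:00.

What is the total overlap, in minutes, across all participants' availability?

Jun → UTC: 01:45–03:00, 04:00–04:15, 04:45–09:00.
Ravi → UTC: 01:15–02:30, 03:00–05:00, 07:15–09:45.
Pablo → UTC: 07:45–10:00, 10:30–10:45, 12:30–13:00.
Jun ∩ Ravi: 01:45–02:30, 04:00–04:15, 04:45–05:00, 07:15–09:00.
Jun ∩ Ravi ∩ Pablo: 07:45–09:00.
Total common minutes: 75.

75 minutes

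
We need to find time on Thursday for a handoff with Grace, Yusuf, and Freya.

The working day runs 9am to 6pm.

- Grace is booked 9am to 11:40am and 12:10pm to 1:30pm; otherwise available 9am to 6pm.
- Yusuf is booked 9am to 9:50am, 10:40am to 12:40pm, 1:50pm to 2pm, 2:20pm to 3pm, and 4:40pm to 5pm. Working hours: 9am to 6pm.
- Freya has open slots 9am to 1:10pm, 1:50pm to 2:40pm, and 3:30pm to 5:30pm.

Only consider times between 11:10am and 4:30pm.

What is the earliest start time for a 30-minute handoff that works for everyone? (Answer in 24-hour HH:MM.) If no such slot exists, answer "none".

15:30

Grace free within 09:00–18:00: 11:40–12:10, 13:30–18:00.
Yusuf free within 09:00–18:00: 09:50–10:40, 12:40–13:50, 14:00–14:20, 15:00–16:40, 17:00–18:00.
Grace ∩ Yusuf: 13:30–13:50, 14:00–14:20, 15:00–16:40, 17:00–18:00.
Grace ∩ Yusuf ∩ Freya: 14:00–14:20, 15:30–16:40, 17:00–17:30.
Restricted to 11:10–16:30: 14:00–14:20, 15:30–16:30.
Windows ≥ 30 min: 15:30–16:30.
Earliest such window starts at 15:30.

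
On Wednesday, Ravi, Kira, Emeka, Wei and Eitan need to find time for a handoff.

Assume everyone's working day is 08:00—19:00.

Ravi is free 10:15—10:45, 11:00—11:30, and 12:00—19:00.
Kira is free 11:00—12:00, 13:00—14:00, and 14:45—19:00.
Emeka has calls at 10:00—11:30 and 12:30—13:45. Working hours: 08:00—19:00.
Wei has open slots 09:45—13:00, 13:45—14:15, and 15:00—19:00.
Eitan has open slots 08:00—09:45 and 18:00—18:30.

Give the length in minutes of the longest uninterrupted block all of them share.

Emeka free within 08:00–19:00: 08:00–10:00, 11:30–12:30, 13:45–19:00.
Ravi ∩ Kira: 11:00–11:30, 13:00–14:00, 14:45–19:00.
Ravi ∩ Kira ∩ Emeka: 13:45–14:00, 14:45–19:00.
Ravi ∩ Kira ∩ Emeka ∩ Wei: 13:45–14:00, 15:00–19:00.
Ravi ∩ Kira ∩ Emeka ∩ Wei ∩ Eitan: 18:00–18:30.
Single common window of 30 minutes.

30 minutes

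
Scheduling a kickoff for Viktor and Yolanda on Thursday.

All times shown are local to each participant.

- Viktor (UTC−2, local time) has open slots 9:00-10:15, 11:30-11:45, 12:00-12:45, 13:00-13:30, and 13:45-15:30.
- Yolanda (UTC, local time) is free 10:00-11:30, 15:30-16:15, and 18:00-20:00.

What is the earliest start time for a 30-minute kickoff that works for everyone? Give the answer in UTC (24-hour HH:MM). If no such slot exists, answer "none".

Viktor → UTC: 11:00–12:15, 13:30–13:45, 14:00–14:45, 15:00–15:30, 15:45–17:30.
Yolanda → UTC: 10:00–11:30, 15:30–16:15, 18:00–20:00.
Viktor ∩ Yolanda: 11:00–11:30, 15:45–16:15.
Windows ≥ 30 min: 11:00–11:30, 15:45–16:15.
Earliest such window starts at 11:00.

11:00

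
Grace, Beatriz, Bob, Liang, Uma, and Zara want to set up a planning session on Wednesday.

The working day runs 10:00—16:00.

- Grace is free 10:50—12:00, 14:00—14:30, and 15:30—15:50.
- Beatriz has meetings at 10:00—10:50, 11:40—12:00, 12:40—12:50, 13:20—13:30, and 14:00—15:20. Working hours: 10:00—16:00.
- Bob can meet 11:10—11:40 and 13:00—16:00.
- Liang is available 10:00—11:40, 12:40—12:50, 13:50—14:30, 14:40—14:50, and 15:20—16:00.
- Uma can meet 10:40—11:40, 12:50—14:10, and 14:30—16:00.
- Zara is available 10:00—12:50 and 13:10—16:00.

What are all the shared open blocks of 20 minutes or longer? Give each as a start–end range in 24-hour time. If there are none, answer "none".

Beatriz free within 10:00–16:00: 10:50–11:40, 12:00–12:40, 12:50–13:20, 13:30–14:00, 15:20–16:00.
Grace ∩ Beatriz: 10:50–11:40, 15:30–15:50.
Grace ∩ Beatriz ∩ Bob: 11:10–11:40, 15:30–15:50.
Grace ∩ Beatriz ∩ Bob ∩ Liang: 11:10–11:40, 15:30–15:50.
Grace ∩ Beatriz ∩ Bob ∩ Liang ∩ Uma: 11:10–11:40, 15:30–15:50.
Grace ∩ Beatriz ∩ Bob ∩ Liang ∩ Uma ∩ Zara: 11:10–11:40, 15:30–15:50.
Windows ≥ 20 min: 11:10–11:40, 15:30–15:50.

11:10–11:40, 15:30–15:50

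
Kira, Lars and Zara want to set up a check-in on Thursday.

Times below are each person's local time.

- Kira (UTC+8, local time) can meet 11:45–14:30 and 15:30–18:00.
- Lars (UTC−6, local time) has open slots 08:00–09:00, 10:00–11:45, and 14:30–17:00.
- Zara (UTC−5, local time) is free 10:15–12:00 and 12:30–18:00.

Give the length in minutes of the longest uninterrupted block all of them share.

0 minutes

Kira → UTC: 03:45–06:30, 07:30–10:00.
Lars → UTC: 14:00–15:00, 16:00–17:45, 20:30–23:00.
Zara → UTC: 15:15–17:00, 17:30–23:00.
Kira ∩ Lars: (none).
Kira ∩ Lars ∩ Zara: (none).
No common window.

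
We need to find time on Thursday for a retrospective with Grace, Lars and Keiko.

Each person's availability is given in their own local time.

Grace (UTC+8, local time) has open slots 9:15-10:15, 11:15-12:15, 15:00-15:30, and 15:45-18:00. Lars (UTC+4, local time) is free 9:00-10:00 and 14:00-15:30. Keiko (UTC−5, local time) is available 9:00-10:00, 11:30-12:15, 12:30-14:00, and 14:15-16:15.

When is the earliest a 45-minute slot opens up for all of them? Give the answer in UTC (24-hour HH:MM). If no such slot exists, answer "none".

Grace → UTC: 01:15–02:15, 03:15–04:15, 07:00–07:30, 07:45–10:00.
Lars → UTC: 05:00–06:00, 10:00–11:30.
Keiko → UTC: 14:00–15:00, 16:30–17:15, 17:30–19:00, 19:15–21:15.
Grace ∩ Lars: (none).
Grace ∩ Lars ∩ Keiko: (none).
Windows ≥ 45 min: (none).

none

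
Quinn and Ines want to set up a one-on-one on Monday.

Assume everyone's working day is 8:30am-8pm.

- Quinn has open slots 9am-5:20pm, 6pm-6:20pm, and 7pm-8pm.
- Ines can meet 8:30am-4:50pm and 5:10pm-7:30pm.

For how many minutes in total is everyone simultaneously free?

Quinn ∩ Ines: 09:00–16:50, 17:10–17:20, 18:00–18:20, 19:00–19:30.
Total common minutes: 470 + 10 + 20 + 30 = 530.

530 minutes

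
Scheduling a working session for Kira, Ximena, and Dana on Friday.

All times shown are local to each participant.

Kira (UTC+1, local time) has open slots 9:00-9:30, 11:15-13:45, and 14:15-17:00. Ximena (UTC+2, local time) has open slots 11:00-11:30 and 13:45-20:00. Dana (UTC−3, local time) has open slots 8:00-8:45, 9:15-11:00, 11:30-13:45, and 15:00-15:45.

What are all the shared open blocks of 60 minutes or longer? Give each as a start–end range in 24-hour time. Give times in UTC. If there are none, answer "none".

Kira → UTC: 08:00–08:30, 10:15–12:45, 13:15–16:00.
Ximena → UTC: 09:00–09:30, 11:45–18:00.
Dana → UTC: 11:00–11:45, 12:15–14:00, 14:30–16:45, 18:00–18:45.
Kira ∩ Ximena: 11:45–12:45, 13:15–16:00.
Kira ∩ Ximena ∩ Dana: 12:15–12:45, 13:15–14:00, 14:30–16:00.
Windows ≥ 60 min: 14:30–16:00.

14:30–16:00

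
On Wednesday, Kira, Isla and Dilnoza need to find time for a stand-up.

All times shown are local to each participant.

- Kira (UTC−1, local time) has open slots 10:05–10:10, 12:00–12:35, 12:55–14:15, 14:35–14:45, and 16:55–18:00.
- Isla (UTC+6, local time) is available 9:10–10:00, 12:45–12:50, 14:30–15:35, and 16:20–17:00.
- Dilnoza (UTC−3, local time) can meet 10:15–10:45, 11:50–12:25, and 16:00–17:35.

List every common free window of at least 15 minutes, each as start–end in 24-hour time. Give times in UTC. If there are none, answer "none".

Kira → UTC: 11:05–11:10, 13:00–13:35, 13:55–15:15, 15:35–15:45, 17:55–19:00.
Isla → UTC: 03:10–04:00, 06:45–06:50, 08:30–09:35, 10:20–11:00.
Dilnoza → UTC: 13:15–13:45, 14:50–15:25, 19:00–20:35.
Kira ∩ Isla: (none).
Kira ∩ Isla ∩ Dilnoza: (none).
Windows ≥ 15 min: (none).

none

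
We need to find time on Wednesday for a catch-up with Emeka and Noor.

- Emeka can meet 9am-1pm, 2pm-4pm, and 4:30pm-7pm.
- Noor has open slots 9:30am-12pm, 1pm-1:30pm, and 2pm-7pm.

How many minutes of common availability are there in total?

420 minutes

Emeka ∩ Noor: 09:30–12:00, 14:00–16:00, 16:30–19:00.
Total common minutes: 150 + 120 + 150 = 420.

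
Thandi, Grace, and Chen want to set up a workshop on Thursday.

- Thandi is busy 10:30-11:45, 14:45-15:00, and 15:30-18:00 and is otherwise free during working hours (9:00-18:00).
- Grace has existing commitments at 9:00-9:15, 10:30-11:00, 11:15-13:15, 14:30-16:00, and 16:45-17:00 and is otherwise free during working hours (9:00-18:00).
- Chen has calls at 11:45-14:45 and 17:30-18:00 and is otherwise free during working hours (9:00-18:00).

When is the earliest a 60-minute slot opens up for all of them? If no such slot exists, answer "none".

Thandi free within 09:00–18:00: 09:00–10:30, 11:45–14:45, 15:00–15:30.
Grace free within 09:00–18:00: 09:15–10:30, 11:00–11:15, 13:15–14:30, 16:00–16:45, 17:00–18:00.
Chen free within 09:00–18:00: 09:00–11:45, 14:45–17:30.
Thandi ∩ Grace: 09:15–10:30, 13:15–14:30.
Thandi ∩ Grace ∩ Chen: 09:15–10:30.
Windows ≥ 60 min: 09:15–10:30.
Earliest such window starts at 09:15.

09:15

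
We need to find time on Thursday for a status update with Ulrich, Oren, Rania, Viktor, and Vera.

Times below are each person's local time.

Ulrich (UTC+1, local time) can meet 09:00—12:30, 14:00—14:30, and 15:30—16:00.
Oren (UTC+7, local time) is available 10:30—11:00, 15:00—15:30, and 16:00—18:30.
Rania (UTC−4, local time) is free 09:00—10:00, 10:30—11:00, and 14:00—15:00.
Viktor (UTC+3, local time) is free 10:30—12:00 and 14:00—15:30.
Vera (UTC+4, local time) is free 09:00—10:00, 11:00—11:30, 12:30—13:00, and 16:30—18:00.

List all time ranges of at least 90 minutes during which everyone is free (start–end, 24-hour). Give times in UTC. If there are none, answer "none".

none

Ulrich → UTC: 08:00–11:30, 13:00–13:30, 14:30–15:00.
Oren → UTC: 03:30–04:00, 08:00–08:30, 09:00–11:30.
Rania → UTC: 13:00–14:00, 14:30–15:00, 18:00–19:00.
Viktor → UTC: 07:30–09:00, 11:00–12:30.
Vera → UTC: 05:00–06:00, 07:00–07:30, 08:30–09:00, 12:30–14:00.
Ulrich ∩ Oren: 08:00–08:30, 09:00–11:30.
Ulrich ∩ Oren ∩ Rania: (none).
Ulrich ∩ Oren ∩ Rania ∩ Viktor: (none).
Ulrich ∩ Oren ∩ Rania ∩ Viktor ∩ Vera: (none).
Windows ≥ 90 min: (none).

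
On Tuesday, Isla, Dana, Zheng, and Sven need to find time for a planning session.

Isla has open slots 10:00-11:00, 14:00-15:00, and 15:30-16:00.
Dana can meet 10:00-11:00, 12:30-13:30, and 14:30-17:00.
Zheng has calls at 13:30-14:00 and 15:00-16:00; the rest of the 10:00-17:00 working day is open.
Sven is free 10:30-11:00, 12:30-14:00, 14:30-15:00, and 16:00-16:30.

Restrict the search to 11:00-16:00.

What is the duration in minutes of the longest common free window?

Zheng free within 10:00–17:00: 10:00–13:30, 14:00–15:00, 16:00–17:00.
Isla ∩ Dana: 10:00–11:00, 14:30–15:00, 15:30–16:00.
Isla ∩ Dana ∩ Zheng: 10:00–11:00, 14:30–15:00.
Isla ∩ Dana ∩ Zheng ∩ Sven: 10:30–11:00, 14:30–15:00.
Restricted to 11:00–16:00: 14:30–15:00.
Single common window of 30 minutes.

30 minutes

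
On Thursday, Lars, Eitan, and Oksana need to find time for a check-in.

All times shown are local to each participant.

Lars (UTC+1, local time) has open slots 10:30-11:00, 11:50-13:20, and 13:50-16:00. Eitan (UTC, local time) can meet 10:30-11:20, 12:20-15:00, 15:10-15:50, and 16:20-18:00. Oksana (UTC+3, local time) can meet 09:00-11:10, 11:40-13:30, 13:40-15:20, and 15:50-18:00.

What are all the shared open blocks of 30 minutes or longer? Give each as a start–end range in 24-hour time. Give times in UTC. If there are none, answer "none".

Lars → UTC: 09:30–10:00, 10:50–12:20, 12:50–15:00.
Eitan → UTC: 10:30–11:20, 12:20–15:00, 15:10–15:50, 16:20–18:00.
Oksana → UTC: 06:00–08:10, 08:40–10:30, 10:40–12:20, 12:50–15:00.
Lars ∩ Eitan: 10:50–11:20, 12:50–15:00.
Lars ∩ Eitan ∩ Oksana: 10:50–11:20, 12:50–15:00.
Windows ≥ 30 min: 10:50–11:20, 12:50–15:00.

10:50–11:20, 12:50–15:00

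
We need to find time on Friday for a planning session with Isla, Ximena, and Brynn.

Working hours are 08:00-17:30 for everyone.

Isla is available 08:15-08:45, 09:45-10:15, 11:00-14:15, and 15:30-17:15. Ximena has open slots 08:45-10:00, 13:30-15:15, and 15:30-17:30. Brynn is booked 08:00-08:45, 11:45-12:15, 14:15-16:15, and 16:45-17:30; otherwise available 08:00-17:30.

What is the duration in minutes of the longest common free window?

Brynn free within 08:00–17:30: 08:45–11:45, 12:15–14:15, 16:15–16:45.
Isla ∩ Ximena: 09:45–10:00, 13:30–14:15, 15:30–17:15.
Isla ∩ Ximena ∩ Brynn: 09:45–10:00, 13:30–14:15, 16:15–16:45.
Common window lengths: 15, 45, 30 min; longest is 45.

45 minutes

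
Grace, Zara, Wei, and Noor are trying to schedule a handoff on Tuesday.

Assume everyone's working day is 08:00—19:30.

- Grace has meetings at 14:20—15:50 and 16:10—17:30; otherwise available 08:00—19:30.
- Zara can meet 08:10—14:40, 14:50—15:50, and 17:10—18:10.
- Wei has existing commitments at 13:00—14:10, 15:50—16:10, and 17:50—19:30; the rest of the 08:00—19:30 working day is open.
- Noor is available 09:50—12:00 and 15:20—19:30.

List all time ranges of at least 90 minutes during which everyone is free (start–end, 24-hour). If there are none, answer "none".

Grace free within 08:00–19:30: 08:00–14:20, 15:50–16:10, 17:30–19:30.
Wei free within 08:00–19:30: 08:00–13:00, 14:10–15:50, 16:10–17:50.
Grace ∩ Zara: 08:10–14:20, 17:30–18:10.
Grace ∩ Zara ∩ Wei: 08:10–13:00, 14:10–14:20, 17:30–17:50.
Grace ∩ Zara ∩ Wei ∩ Noor: 09:50–12:00, 17:30–17:50.
Windows ≥ 90 min: 09:50–12:00.

09:50–12:00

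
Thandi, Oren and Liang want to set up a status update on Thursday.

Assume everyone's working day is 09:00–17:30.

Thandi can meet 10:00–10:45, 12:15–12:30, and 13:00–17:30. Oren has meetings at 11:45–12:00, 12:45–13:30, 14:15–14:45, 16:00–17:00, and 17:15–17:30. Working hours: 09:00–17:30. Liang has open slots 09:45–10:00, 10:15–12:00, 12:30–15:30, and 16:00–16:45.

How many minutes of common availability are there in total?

120 minutes

Oren free within 09:00–17:30: 09:00–11:45, 12:00–12:45, 13:30–14:15, 14:45–16:00, 17:00–17:15.
Thandi ∩ Oren: 10:00–10:45, 12:15–12:30, 13:30–14:15, 14:45–16:00, 17:00–17:15.
Thandi ∩ Oren ∩ Liang: 10:15–10:45, 13:30–14:15, 14:45–15:30.
Total common minutes: 30 + 45 + 45 = 120.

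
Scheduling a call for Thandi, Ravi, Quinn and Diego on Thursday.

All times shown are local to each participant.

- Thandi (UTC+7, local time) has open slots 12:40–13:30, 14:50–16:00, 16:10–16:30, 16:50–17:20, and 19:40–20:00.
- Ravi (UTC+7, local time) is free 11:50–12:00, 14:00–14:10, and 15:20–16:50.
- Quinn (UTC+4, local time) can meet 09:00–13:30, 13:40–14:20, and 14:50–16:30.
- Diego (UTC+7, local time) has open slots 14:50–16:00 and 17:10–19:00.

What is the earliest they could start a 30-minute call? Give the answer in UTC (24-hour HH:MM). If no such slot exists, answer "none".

08:20

Thandi → UTC: 05:40–06:30, 07:50–09:00, 09:10–09:30, 09:50–10:20, 12:40–13:00.
Ravi → UTC: 04:50–05:00, 07:00–07:10, 08:20–09:50.
Quinn → UTC: 05:00–09:30, 09:40–10:20, 10:50–12:30.
Diego → UTC: 07:50–09:00, 10:10–12:00.
Thandi ∩ Ravi: 08:20–09:00, 09:10–09:30.
Thandi ∩ Ravi ∩ Quinn: 08:20–09:00, 09:10–09:30.
Thandi ∩ Ravi ∩ Quinn ∩ Diego: 08:20–09:00.
Windows ≥ 30 min: 08:20–09:00.
Earliest such window starts at 08:20.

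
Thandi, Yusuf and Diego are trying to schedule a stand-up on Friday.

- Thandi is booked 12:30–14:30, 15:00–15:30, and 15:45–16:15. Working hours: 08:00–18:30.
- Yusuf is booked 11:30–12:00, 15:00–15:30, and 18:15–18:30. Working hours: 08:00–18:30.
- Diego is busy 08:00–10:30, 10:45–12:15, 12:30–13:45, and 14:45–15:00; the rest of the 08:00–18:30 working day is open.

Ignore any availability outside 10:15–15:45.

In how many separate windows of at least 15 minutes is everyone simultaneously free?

Thandi free within 08:00–18:30: 08:00–12:30, 14:30–15:00, 15:30–15:45, 16:15–18:30.
Yusuf free within 08:00–18:30: 08:00–11:30, 12:00–15:00, 15:30–18:15.
Diego free within 08:00–18:30: 10:30–10:45, 12:15–12:30, 13:45–14:45, 15:00–18:30.
Thandi ∩ Yusuf: 08:00–11:30, 12:00–12:30, 14:30–15:00, 15:30–15:45, 16:15–18:15.
Thandi ∩ Yusuf ∩ Diego: 10:30–10:45, 12:15–12:30, 14:30–14:45, 15:30–15:45, 16:15–18:15.
Restricted to 10:15–15:45: 10:30–10:45, 12:15–12:30, 14:30–14:45, 15:30–15:45.
Windows ≥ 15 min: 10:30–10:45, 12:15–12:30, 14:30–14:45, 15:30–15:45.
That's 4 windows.

4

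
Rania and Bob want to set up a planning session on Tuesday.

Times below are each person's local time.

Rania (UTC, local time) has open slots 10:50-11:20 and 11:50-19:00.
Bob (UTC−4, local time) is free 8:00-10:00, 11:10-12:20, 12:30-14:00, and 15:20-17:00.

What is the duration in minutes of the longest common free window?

120 minutes

Rania → UTC: 10:50–11:20, 11:50–19:00.
Bob → UTC: 12:00–14:00, 15:10–16:20, 16:30–18:00, 19:20–21:00.
Rania ∩ Bob: 12:00–14:00, 15:10–16:20, 16:30–18:00.
Common window lengths: 120, 70, 90 min; longest is 120.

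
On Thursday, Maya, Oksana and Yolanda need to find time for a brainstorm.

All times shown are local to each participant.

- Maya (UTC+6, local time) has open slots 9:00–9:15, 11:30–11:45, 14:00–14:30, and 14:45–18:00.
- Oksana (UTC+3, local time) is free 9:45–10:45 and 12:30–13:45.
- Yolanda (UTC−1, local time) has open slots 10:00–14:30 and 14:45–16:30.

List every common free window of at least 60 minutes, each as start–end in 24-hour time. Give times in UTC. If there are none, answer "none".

none

Maya → UTC: 03:00–03:15, 05:30–05:45, 08:00–08:30, 08:45–12:00.
Oksana → UTC: 06:45–07:45, 09:30–10:45.
Yolanda → UTC: 11:00–15:30, 15:45–17:30.
Maya ∩ Oksana: 09:30–10:45.
Maya ∩ Oksana ∩ Yolanda: (none).
Windows ≥ 60 min: (none).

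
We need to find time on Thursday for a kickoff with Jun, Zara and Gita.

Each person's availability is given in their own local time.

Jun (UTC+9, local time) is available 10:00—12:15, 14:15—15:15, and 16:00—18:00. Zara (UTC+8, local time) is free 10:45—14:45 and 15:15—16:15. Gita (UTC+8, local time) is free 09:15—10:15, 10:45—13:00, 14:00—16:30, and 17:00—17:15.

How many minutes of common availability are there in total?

105 minutes

Jun → UTC: 01:00–03:15, 05:15–06:15, 07:00–09:00.
Zara → UTC: 02:45–06:45, 07:15–08:15.
Gita → UTC: 01:15–02:15, 02:45–05:00, 06:00–08:30, 09:00–09:15.
Jun ∩ Zara: 02:45–03:15, 05:15–06:15, 07:15–08:15.
Jun ∩ Zara ∩ Gita: 02:45–03:15, 06:00–06:15, 07:15–08:15.
Total common minutes: 30 + 15 + 60 = 105.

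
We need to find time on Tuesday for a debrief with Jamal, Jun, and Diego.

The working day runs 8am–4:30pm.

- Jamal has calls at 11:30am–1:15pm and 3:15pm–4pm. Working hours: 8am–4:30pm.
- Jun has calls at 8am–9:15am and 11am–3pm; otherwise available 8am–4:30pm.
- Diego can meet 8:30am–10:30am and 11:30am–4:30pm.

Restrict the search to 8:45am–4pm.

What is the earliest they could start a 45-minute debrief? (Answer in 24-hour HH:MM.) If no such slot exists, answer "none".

Jamal free within 08:00–16:30: 08:00–11:30, 13:15–15:15, 16:00–16:30.
Jun free within 08:00–16:30: 09:15–11:00, 15:00–16:30.
Jamal ∩ Jun: 09:15–11:00, 15:00–15:15, 16:00–16:30.
Jamal ∩ Jun ∩ Diego: 09:15–10:30, 15:00–15:15, 16:00–16:30.
Restricted to 08:45–16:00: 09:15–10:30, 15:00–15:15.
Windows ≥ 45 min: 09:15–10:30.
Earliest such window starts at 09:15.

09:15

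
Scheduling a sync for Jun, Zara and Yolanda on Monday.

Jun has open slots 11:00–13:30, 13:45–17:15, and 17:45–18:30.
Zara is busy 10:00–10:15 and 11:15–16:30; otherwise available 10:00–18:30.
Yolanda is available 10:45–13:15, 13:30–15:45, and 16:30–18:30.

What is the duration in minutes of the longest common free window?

Zara free within 10:00–18:30: 10:15–11:15, 16:30–18:30.
Jun ∩ Zara: 11:00–11:15, 16:30–17:15, 17:45–18:30.
Jun ∩ Zara ∩ Yolanda: 11:00–11:15, 16:30–17:15, 17:45–18:30.
Common window lengths: 15, 45, 45 min; longest is 45.

45 minutes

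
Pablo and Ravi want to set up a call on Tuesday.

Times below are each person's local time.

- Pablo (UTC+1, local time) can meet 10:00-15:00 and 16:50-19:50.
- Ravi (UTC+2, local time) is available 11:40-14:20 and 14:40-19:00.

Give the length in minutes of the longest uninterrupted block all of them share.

160 minutes

Pablo → UTC: 09:00–14:00, 15:50–18:50.
Ravi → UTC: 09:40–12:20, 12:40–17:00.
Pablo ∩ Ravi: 09:40–12:20, 12:40–14:00, 15:50–17:00.
Common window lengths: 160, 80, 70 min; longest is 160.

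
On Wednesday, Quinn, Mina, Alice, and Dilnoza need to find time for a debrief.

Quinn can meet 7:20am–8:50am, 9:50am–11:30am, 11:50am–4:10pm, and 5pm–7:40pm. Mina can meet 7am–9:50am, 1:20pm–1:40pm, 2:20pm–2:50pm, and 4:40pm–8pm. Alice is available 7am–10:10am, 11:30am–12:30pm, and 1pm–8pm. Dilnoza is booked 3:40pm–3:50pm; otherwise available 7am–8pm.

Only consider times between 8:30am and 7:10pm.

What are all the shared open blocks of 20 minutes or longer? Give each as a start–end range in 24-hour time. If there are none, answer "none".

Dilnoza free within 07:00–20:00: 07:00–15:40, 15:50–20:00.
Quinn ∩ Mina: 07:20–08:50, 13:20–13:40, 14:20–14:50, 17:00–19:40.
Quinn ∩ Mina ∩ Alice: 07:20–08:50, 13:20–13:40, 14:20–14:50, 17:00–19:40.
Quinn ∩ Mina ∩ Alice ∩ Dilnoza: 07:20–08:50, 13:20–13:40, 14:20–14:50, 17:00–19:40.
Restricted to 08:30–19:10: 08:30–08:50, 13:20–13:40, 14:20–14:50, 17:00–19:10.
Windows ≥ 20 min: 08:30–08:50, 13:20–13:40, 14:20–14:50, 17:00–19:10.

08:30–08:50, 13:20–13:40, 14:20–14:50, 17:00–19:10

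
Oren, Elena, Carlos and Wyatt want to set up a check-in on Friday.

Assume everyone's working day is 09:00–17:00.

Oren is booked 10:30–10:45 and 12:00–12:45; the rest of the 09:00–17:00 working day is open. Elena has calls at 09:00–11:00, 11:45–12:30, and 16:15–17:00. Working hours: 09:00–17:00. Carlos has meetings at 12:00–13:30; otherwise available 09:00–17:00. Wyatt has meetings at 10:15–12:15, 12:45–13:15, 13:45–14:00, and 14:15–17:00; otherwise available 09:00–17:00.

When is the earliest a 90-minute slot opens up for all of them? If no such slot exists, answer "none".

none

Oren free within 09:00–17:00: 09:00–10:30, 10:45–12:00, 12:45–17:00.
Elena free within 09:00–17:00: 11:00–11:45, 12:30–16:15.
Carlos free within 09:00–17:00: 09:00–12:00, 13:30–17:00.
Wyatt free within 09:00–17:00: 09:00–10:15, 12:15–12:45, 13:15–13:45, 14:00–14:15.
Oren ∩ Elena: 11:00–11:45, 12:45–16:15.
Oren ∩ Elena ∩ Carlos: 11:00–11:45, 13:30–16:15.
Oren ∩ Elena ∩ Carlos ∩ Wyatt: 13:30–13:45, 14:00–14:15.
Windows ≥ 90 min: (none).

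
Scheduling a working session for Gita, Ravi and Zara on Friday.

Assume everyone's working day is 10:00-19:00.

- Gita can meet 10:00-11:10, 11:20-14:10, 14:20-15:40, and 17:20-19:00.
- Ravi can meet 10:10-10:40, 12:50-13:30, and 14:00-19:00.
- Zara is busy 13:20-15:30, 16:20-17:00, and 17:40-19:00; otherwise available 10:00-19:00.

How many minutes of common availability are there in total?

90 minutes

Zara free within 10:00–19:00: 10:00–13:20, 15:30–16:20, 17:00–17:40.
Gita ∩ Ravi: 10:10–10:40, 12:50–13:30, 14:00–14:10, 14:20–15:40, 17:20–19:00.
Gita ∩ Ravi ∩ Zara: 10:10–10:40, 12:50–13:20, 15:30–15:40, 17:20–17:40.
Total common minutes: 30 + 30 + 10 + 20 = 90.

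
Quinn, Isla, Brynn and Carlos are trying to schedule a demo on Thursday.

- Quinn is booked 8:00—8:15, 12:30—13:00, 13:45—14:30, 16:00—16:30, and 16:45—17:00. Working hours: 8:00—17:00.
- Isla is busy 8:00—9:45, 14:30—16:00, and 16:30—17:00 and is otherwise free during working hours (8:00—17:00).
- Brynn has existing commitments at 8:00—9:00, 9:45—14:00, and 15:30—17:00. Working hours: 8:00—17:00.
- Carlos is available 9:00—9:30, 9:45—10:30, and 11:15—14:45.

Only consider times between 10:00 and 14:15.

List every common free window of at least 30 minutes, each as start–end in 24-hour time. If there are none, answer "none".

none

Quinn free within 08:00–17:00: 08:15–12:30, 13:00–13:45, 14:30–16:00, 16:30–16:45.
Isla free within 08:00–17:00: 09:45–14:30, 16:00–16:30.
Brynn free within 08:00–17:00: 09:00–09:45, 14:00–15:30.
Quinn ∩ Isla: 09:45–12:30, 13:00–13:45.
Quinn ∩ Isla ∩ Brynn: (none).
Quinn ∩ Isla ∩ Brynn ∩ Carlos: (none).
Restricted to 10:00–14:15: (none).
Windows ≥ 30 min: (none).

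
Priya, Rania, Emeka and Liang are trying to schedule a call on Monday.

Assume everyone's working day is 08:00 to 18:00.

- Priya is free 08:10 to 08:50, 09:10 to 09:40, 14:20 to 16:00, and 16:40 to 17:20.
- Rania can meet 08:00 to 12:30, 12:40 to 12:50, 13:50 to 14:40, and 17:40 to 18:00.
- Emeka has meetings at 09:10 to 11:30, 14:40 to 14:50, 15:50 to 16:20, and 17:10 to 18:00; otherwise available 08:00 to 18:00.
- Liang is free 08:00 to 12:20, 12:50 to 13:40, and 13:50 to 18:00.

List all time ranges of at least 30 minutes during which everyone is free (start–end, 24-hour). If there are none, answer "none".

Emeka free within 08:00–18:00: 08:00–09:10, 11:30–14:40, 14:50–15:50, 16:20–17:10.
Priya ∩ Rania: 08:10–08:50, 09:10–09:40, 14:20–14:40.
Priya ∩ Rania ∩ Emeka: 08:10–08:50, 14:20–14:40.
Priya ∩ Rania ∩ Emeka ∩ Liang: 08:10–08:50, 14:20–14:40.
Windows ≥ 30 min: 08:10–08:50.

08:10–08:50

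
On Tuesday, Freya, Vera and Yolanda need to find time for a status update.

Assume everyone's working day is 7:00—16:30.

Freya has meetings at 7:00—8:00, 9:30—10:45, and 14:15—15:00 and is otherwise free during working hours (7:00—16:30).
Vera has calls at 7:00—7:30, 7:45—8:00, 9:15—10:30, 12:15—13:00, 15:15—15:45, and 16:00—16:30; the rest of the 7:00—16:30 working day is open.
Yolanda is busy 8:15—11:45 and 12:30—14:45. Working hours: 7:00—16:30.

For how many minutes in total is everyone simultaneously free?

75 minutes

Freya free within 07:00–16:30: 08:00–09:30, 10:45–14:15, 15:00–16:30.
Vera free within 07:00–16:30: 07:30–07:45, 08:00–09:15, 10:30–12:15, 13:00–15:15, 15:45–16:00.
Yolanda free within 07:00–16:30: 07:00–08:15, 11:45–12:30, 14:45–16:30.
Freya ∩ Vera: 08:00–09:15, 10:45–12:15, 13:00–14:15, 15:00–15:15, 15:45–16:00.
Freya ∩ Vera ∩ Yolanda: 08:00–08:15, 11:45–12:15, 15:00–15:15, 15:45–16:00.
Total common minutes: 15 + 30 + 15 + 15 = 75.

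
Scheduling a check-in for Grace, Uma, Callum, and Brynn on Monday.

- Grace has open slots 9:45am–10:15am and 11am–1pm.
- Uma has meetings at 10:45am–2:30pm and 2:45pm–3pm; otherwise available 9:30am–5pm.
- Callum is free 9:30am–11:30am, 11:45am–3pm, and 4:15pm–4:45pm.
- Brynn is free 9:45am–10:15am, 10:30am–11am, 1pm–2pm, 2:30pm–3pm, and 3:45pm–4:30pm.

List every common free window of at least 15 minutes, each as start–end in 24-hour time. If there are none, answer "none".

Uma free within 09:30–17:00: 09:30–10:45, 14:30–14:45, 15:00–17:00.
Grace ∩ Uma: 09:45–10:15.
Grace ∩ Uma ∩ Callum: 09:45–10:15.
Grace ∩ Uma ∩ Callum ∩ Brynn: 09:45–10:15.
Windows ≥ 15 min: 09:45–10:15.

09:45–10:15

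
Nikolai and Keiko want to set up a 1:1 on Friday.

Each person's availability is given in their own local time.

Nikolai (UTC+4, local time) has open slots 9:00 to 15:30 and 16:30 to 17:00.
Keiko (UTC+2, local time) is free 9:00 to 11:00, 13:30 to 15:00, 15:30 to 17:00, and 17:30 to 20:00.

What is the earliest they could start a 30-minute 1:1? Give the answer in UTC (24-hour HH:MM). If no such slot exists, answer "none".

Nikolai → UTC: 05:00–11:30, 12:30–13:00.
Keiko → UTC: 07:00–09:00, 11:30–13:00, 13:30–15:00, 15:30–18:00.
Nikolai ∩ Keiko: 07:00–09:00, 12:30–13:00.
Windows ≥ 30 min: 07:00–09:00, 12:30–13:00.
Earliest such window starts at 07:00.

07:00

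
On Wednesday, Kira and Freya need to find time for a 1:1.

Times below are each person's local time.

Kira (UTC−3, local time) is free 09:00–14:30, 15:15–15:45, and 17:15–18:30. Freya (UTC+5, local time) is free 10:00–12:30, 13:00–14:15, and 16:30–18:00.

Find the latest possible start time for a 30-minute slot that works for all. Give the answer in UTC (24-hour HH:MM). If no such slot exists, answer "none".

12:30

Kira → UTC: 12:00–17:30, 18:15–18:45, 20:15–21:30.
Freya → UTC: 05:00–07:30, 08:00–09:15, 11:30–13:00.
Kira ∩ Freya: 12:00–13:00.
Windows ≥ 30 min: 12:00–13:00.
Latest start in the last window 12:00–13:00 is 13:00 − 30 min = 12:30.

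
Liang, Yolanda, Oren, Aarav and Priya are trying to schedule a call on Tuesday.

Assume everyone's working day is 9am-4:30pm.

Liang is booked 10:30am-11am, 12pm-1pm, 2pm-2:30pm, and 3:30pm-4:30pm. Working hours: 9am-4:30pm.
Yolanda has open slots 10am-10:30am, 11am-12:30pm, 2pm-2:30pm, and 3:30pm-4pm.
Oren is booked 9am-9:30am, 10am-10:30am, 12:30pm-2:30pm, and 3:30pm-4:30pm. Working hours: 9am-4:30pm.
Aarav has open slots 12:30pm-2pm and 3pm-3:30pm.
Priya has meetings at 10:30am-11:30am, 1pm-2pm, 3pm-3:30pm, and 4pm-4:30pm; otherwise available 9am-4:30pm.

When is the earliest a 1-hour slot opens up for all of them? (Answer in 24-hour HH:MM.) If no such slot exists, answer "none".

none

Liang free within 09:00–16:30: 09:00–10:30, 11:00–12:00, 13:00–14:00, 14:30–15:30.
Oren free within 09:00–16:30: 09:30–10:00, 10:30–12:30, 14:30–15:30.
Priya free within 09:00–16:30: 09:00–10:30, 11:30–13:00, 14:00–15:00, 15:30–16:00.
Liang ∩ Yolanda: 10:00–10:30, 11:00–12:00.
Liang ∩ Yolanda ∩ Oren: 11:00–12:00.
Liang ∩ Yolanda ∩ Oren ∩ Aarav: (none).
Liang ∩ Yolanda ∩ Oren ∩ Aarav ∩ Priya: (none).
Windows ≥ 60 min: (none).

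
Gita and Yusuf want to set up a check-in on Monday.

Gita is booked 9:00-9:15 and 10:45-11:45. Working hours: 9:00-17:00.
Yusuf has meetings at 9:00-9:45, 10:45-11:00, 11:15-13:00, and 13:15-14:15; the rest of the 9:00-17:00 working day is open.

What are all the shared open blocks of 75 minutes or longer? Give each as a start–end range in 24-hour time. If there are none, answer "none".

Gita free within 09:00–17:00: 09:15–10:45, 11:45–17:00.
Yusuf free within 09:00–17:00: 09:45–10:45, 11:00–11:15, 13:00–13:15, 14:15–17:00.
Gita ∩ Yusuf: 09:45–10:45, 13:00–13:15, 14:15–17:00.
Windows ≥ 75 min: 14:15–17:00.

14:15–17:00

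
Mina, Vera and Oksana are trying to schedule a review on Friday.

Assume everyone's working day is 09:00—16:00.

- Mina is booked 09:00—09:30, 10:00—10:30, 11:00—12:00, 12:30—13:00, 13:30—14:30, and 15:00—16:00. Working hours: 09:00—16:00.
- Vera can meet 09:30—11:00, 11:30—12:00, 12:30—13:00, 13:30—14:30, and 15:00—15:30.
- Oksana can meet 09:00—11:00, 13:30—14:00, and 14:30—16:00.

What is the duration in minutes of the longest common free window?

Mina free within 09:00–16:00: 09:30–10:00, 10:30–11:00, 12:00–12:30, 13:00–13:30, 14:30–15:00.
Mina ∩ Vera: 09:30–10:00, 10:30–11:00.
Mina ∩ Vera ∩ Oksana: 09:30–10:00, 10:30–11:00.
Common window lengths: 30, 30 min; longest is 30.

30 minutes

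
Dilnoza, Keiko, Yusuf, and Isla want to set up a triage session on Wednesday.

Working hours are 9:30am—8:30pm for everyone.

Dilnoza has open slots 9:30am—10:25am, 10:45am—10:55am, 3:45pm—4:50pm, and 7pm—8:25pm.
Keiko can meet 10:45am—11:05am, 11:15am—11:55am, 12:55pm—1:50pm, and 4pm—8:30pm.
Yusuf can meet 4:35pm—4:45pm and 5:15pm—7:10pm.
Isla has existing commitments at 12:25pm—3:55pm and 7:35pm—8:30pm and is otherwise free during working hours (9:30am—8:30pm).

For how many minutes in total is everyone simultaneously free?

Isla free within 09:30–20:30: 09:30–12:25, 15:55–19:35.
Dilnoza ∩ Keiko: 10:45–10:55, 16:00–16:50, 19:00–20:25.
Dilnoza ∩ Keiko ∩ Yusuf: 16:35–16:45, 19:00–19:10.
Dilnoza ∩ Keiko ∩ Yusuf ∩ Isla: 16:35–16:45, 19:00–19:10.
Total common minutes: 10 + 10 = 20.

20 minutes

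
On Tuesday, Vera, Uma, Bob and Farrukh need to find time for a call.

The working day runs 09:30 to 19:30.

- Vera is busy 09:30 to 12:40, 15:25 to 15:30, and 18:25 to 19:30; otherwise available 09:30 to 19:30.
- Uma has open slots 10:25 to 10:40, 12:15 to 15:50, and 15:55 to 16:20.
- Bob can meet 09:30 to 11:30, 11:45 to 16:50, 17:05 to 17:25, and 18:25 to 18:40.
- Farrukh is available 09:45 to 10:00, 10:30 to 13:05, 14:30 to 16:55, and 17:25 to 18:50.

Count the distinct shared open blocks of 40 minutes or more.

1

Vera free within 09:30–19:30: 12:40–15:25, 15:30–18:25.
Vera ∩ Uma: 12:40–15:25, 15:30–15:50, 15:55–16:20.
Vera ∩ Uma ∩ Bob: 12:40–15:25, 15:30–15:50, 15:55–16:20.
Vera ∩ Uma ∩ Bob ∩ Farrukh: 12:40–13:05, 14:30–15:25, 15:30–15:50, 15:55–16:20.
Windows ≥ 40 min: 14:30–15:25.
That's 1 window.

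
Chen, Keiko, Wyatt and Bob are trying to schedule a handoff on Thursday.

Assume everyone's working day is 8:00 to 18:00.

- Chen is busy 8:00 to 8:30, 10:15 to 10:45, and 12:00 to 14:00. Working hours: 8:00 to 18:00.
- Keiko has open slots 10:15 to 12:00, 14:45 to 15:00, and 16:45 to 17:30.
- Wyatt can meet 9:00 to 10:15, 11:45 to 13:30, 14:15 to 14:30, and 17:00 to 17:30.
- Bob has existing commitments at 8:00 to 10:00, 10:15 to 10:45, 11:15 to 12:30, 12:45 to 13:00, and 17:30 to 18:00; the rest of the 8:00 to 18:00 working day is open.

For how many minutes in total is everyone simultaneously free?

Chen free within 08:00–18:00: 08:30–10:15, 10:45–12:00, 14:00–18:00.
Bob free within 08:00–18:00: 10:00–10:15, 10:45–11:15, 12:30–12:45, 13:00–17:30.
Chen ∩ Keiko: 10:45–12:00, 14:45–15:00, 16:45–17:30.
Chen ∩ Keiko ∩ Wyatt: 11:45–12:00, 17:00–17:30.
Chen ∩ Keiko ∩ Wyatt ∩ Bob: 17:00–17:30.
Total common minutes: 30.

30 minutes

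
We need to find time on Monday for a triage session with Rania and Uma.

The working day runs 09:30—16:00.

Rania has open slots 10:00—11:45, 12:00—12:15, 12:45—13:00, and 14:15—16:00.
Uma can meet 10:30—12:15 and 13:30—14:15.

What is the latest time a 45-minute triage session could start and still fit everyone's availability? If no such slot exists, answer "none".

11:00

Rania ∩ Uma: 10:30–11:45, 12:00–12:15.
Windows ≥ 45 min: 10:30–11:45.
Latest start in the last window 10:30–11:45 is 11:45 − 45 min = 11:00.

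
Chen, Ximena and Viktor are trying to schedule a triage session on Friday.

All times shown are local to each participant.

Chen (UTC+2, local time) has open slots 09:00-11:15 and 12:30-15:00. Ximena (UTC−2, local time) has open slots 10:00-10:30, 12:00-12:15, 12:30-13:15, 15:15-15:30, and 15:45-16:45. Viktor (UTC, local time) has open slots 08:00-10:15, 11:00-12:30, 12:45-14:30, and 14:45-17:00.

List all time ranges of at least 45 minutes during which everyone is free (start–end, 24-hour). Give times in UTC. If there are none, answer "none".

none

Chen → UTC: 07:00–09:15, 10:30–13:00.
Ximena → UTC: 12:00–12:30, 14:00–14:15, 14:30–15:15, 17:15–17:30, 17:45–18:45.
Viktor → UTC: 08:00–10:15, 11:00–12:30, 12:45–14:30, 14:45–17:00.
Chen ∩ Ximena: 12:00–12:30.
Chen ∩ Ximena ∩ Viktor: 12:00–12:30.
Windows ≥ 45 min: (none).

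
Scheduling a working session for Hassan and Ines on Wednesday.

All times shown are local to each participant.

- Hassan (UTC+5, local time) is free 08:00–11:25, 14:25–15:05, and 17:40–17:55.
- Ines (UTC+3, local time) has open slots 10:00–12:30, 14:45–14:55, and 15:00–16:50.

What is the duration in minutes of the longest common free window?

15 minutes

Hassan → UTC: 03:00–06:25, 09:25–10:05, 12:40–12:55.
Ines → UTC: 07:00–09:30, 11:45–11:55, 12:00–13:50.
Hassan ∩ Ines: 09:25–09:30, 12:40–12:55.
Common window lengths: 5, 15 min; longest is 15.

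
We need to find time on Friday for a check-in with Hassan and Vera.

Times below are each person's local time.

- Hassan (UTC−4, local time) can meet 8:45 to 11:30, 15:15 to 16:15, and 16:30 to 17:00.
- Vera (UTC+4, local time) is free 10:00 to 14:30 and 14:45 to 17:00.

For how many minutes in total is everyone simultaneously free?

15 minutes

Hassan → UTC: 12:45–15:30, 19:15–20:15, 20:30–21:00.
Vera → UTC: 06:00–10:30, 10:45–13:00.
Hassan ∩ Vera: 12:45–13:00.
Total common minutes: 15.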